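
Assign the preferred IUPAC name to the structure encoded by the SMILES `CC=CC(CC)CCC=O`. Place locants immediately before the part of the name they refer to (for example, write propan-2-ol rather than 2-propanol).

The longest carbon chain that includes the –CHO group and the multiple bond has 7 carbons, so the parent hydride is heptane.
An aldehyde (terminal –CHO) is the principal characteristic group, giving the suffix -al.
There is one C=C double bond, indicated by the ending -ene.
Number the chain so that the aldehyde carbon is C-1 by definition.
This places the double bond between C-5 and C-6; an ethyl group at C-4.
Assembling the pieces gives 4-ethylhept-5-enal.

4-ethylhept-5-enal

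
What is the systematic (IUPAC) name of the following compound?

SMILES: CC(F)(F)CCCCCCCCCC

2,2-difluorododecane

The longest carbon chain is 12 atoms: the parent is dodecane.
The numbering direction is chosen so that the substituent locant set {2,2} is lower than {11,11} at the first point of difference.
With this numbering: two fluoro groups at C-2.
The name is 2,2-difluorododecane.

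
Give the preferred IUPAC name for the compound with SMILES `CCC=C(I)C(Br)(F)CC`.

Counting along the main chain through the multiple bond gives 7 carbons: the parent is heptane.
The chain contains a C=C double bond, so the unsaturation ending is -ene.
Choose the numbering such that numbering from this end puts the double bond at C-3 rather than C-4.
With this numbering: the double bond between C-3 and C-4; a bromo group at C-5; a fluoro group at C-5; an iodo group at C-4.
Prefixes are listed alphabetically: bromo, fluoro, iodo.
Assembling the pieces gives 5-bromo-5-fluoro-4-iodohept-3-ene.

5-bromo-5-fluoro-4-iodohept-3-ene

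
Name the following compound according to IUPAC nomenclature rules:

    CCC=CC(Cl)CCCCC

5-chlorodec-3-ene

Counting along the main chain through the multiple bond gives 10 carbons: the parent is decane.
The chain contains a C=C double bond, so the unsaturation ending is -ene.
Choose the numbering such that numbering from this end puts the double bond at C-3 rather than C-7.
This places the double bond between C-3 and C-4; a chloro group at C-5.
The name is 5-chlorodec-3-ene.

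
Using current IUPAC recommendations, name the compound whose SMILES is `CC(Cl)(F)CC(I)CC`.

The parent chain contains 6 carbons (hexane).
The numbering direction is chosen so that the substituent locant set {2,2,4} is lower than {3,5,5} at the first point of difference.
This places a chloro group at C-2; a fluoro group at C-2; an iodo group at C-4.
The substituents are ordered alphabetically, ignoring any di-/tri- multipliers.
Putting it together: 2-chloro-2-fluoro-4-iodohexane.

2-chloro-2-fluoro-4-iodohexane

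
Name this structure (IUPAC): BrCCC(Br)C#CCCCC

The longest chain bearing the multiple bond is 9 carbons long (nonane).
The chain contains a C≡C triple bond, so the unsaturation ending is -yne.
Number the chain so that numbering from this end puts the triple bond at C-4 rather than C-5.
With this numbering: the triple bond between C-4 and C-5; bromo groups at C-1 and C-3.
The name is 1,3-dibromonon-4-yne.

1,3-dibromonon-4-yne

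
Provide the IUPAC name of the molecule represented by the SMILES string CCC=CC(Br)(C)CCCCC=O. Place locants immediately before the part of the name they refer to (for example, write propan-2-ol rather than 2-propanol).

The longest carbon chain that includes the –CHO group and the multiple bond has 10 carbons, so the parent hydride is decane.
The principal characteristic group is an aldehyde (terminal –CHO), named with the suffix -al.
A C=C double bond in the chain gives the infix -ene-.
The numbering direction is chosen so that the aldehyde carbon is C-1 by definition.
This places the double bond between C-7 and C-8; a bromo group at C-6; a methyl group at C-6.
Substituent prefixes are cited in alphabetical order (multiplying prefixes like di-/tri- are ignored for ordering).
The name is 6-bromo-6-methyldec-7-enal.

6-bromo-6-methyldec-7-enal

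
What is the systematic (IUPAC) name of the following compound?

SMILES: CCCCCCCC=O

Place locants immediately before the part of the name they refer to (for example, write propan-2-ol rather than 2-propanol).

octanal

The longest carbon chain that includes the –CHO group has 8 carbons, so the parent hydride is octane.
The highest-priority functional group is an aldehyde (terminal –CHO), so the name ends in -al.
Number the chain so that the aldehyde carbon is C-1 by definition.
Putting it together: octanal.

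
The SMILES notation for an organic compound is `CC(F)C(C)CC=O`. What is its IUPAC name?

4-fluoro-3-methylpentanal

Counting along the main chain through the –CHO group gives 5 carbons: the parent is pentane.
An aldehyde (terminal –CHO) is the principal characteristic group, giving the suffix -al.
Choose the numbering such that the aldehyde carbon is C-1 by definition.
This places a fluoro group at C-4; a methyl group at C-3.
The substituents are ordered alphabetically, ignoring any di-/tri- multipliers.
The name is 4-fluoro-3-methylpentanal.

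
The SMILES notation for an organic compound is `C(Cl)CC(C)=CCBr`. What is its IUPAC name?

Counting along the main chain through the multiple bond gives 5 carbons: the parent is pentane.
There is one C=C double bond, indicated by the ending -ene.
Number the chain so that numbering from this end puts the double bond at C-2 rather than C-3.
That gives the double bond between C-2 and C-3; a bromo group at C-1; a chloro group at C-5; a methyl group at C-3.
Prefixes are listed alphabetically: bromo, chloro, methyl.
The name is 1-bromo-5-chloro-3-methylpent-2-ene.

1-bromo-5-chloro-3-methylpent-2-ene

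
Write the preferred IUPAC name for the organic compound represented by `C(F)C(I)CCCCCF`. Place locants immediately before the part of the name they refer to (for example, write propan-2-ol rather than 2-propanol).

1,7-difluoro-2-iodoheptane

The longest continuous carbon chain has 7 atoms, so the parent hydride is heptane.
The numbering direction is chosen so that the substituent locant set {1,2,7} is lower than {1,6,7} at the first point of difference.
This places fluoro groups at C-1 and C-7; an iodo group at C-2.
Prefixes are listed alphabetically: fluoro, iodo.
Assembling the pieces gives 1,7-difluoro-2-iodoheptane.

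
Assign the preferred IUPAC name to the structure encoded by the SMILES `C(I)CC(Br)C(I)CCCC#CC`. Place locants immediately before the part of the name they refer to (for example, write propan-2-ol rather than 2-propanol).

8-bromo-7,10-diiododec-2-yne

The longest chain bearing the multiple bond is 10 carbons long (decane).
A C≡C triple bond in the chain gives the infix -yne-.
Number the chain so that numbering from this end puts the triple bond at C-2 rather than C-8.
This places the triple bond between C-2 and C-3; a bromo group at C-8; iodo groups at C-7 and C-10.
The substituents are ordered alphabetically, ignoring any di-/tri- multipliers.
Putting it together: 8-bromo-7,10-diiododec-2-yne.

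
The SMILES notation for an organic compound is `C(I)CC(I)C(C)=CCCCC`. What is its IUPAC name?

The longest carbon chain that includes the multiple bond has 9 carbons, so the parent hydride is nonane.
There is one C=C double bond, indicated by the ending -ene.
Choose the numbering such that numbering from this end puts the double bond at C-4 rather than C-5.
With this numbering: the double bond between C-4 and C-5; iodo groups at C-1 and C-3; a methyl group at C-4.
Prefixes are listed alphabetically: iodo, methyl.
Assembling the pieces gives 1,3-diiodo-4-methylnon-4-ene.

1,3-diiodo-4-methylnon-4-ene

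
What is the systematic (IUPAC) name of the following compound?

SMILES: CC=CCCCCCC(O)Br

1-bromonon-7-en-1-ol

The longest chain bearing the –OH group and the multiple bond is 9 carbons long (nonane).
The principal characteristic group is an alcohol (–OH), named with the suffix -ol.
There is one C=C double bond, indicated by the ending -ene.
Choose the numbering such that numbering from this end puts the hydroxyl group at C-1 rather than C-9.
That gives the hydroxyl at C-1; the double bond between C-7 and C-8; a bromo group at C-1.
Assembling the pieces gives 1-bromonon-7-en-1-ol.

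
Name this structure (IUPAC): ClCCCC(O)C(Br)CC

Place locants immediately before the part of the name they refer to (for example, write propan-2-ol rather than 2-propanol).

The longest carbon chain that includes the –OH group has 7 carbons, so the parent hydride is heptane.
An alcohol (–OH) is the principal characteristic group, giving the suffix -ol.
Choose the numbering such that the substituent locant set {1,5} is lower than {3,7} at the first point of difference.
With this numbering: the hydroxyl at C-4; a bromo group at C-5; a chloro group at C-1.
Prefixes are listed alphabetically: bromo, chloro.
Putting it together: 5-bromo-1-chloroheptan-4-ol.

5-bromo-1-chloroheptan-4-ol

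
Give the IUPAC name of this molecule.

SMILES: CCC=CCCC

hept-3-ene

The longest chain bearing the multiple bond is 7 carbons long (heptane).
The chain contains a C=C double bond, so the unsaturation ending is -ene.
Choose the numbering such that numbering from this end puts the double bond at C-3 rather than C-4.
This places the double bond between C-3 and C-4.
Putting it together: hept-3-ene.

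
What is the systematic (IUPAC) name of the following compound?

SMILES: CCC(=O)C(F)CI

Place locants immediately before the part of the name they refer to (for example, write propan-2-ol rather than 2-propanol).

The longest chain bearing the carbonyl is 5 carbons long (pentane).
The highest-priority functional group is a ketone (C=O on an internal carbon), so the name ends in -one.
Choose the numbering such that the substituent locant set {1,2} is lower than {4,5} at the first point of difference.
That gives the carbonyl at C-3; a fluoro group at C-2; an iodo group at C-1.
The substituents are ordered alphabetically, ignoring any di-/tri- multipliers.
Putting it together: 2-fluoro-1-iodopentan-3-one.

2-fluoro-1-iodopentan-3-one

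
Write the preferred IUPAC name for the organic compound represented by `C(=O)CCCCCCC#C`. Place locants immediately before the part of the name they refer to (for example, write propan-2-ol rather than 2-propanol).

non-8-ynal

The longest carbon chain that includes the –CHO group and the multiple bond has 9 carbons, so the parent hydride is nonane.
An aldehyde (terminal –CHO) is the principal characteristic group, giving the suffix -al.
The chain contains a C≡C triple bond, so the unsaturation ending is -yne.
The numbering direction is chosen so that the aldehyde carbon is C-1 by definition.
With this numbering: the triple bond between C-8 and C-9.
Assembling the pieces gives non-8-ynal.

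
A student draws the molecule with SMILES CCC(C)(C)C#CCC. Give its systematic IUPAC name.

5,5-dimethylhept-3-yne

The longest chain bearing the multiple bond is 7 carbons long (heptane).
The chain contains a C≡C triple bond, so the unsaturation ending is -yne.
Choose the numbering such that numbering from this end puts the triple bond at C-3 rather than C-4.
That gives the triple bond between C-3 and C-4; two methyl groups at C-5.
The name is 5,5-dimethylhept-3-yne.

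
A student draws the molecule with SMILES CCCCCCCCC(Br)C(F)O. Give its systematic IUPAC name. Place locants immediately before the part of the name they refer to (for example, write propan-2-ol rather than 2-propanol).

2-bromo-1-fluorodecan-1-ol

Counting along the main chain through the –OH group gives 10 carbons: the parent is decane.
The highest-priority functional group is an alcohol (–OH), so the name ends in -ol.
Choose the numbering such that numbering from this end puts the hydroxyl group at C-1 rather than C-10.
This places the hydroxyl at C-1; a bromo group at C-2; a fluoro group at C-1.
Substituent prefixes are cited in alphabetical order (multiplying prefixes like di-/tri- are ignored for ordering).
The name is 2-bromo-1-fluorodecan-1-ol.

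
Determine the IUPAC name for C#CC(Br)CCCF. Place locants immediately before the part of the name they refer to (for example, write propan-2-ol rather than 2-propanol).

3-bromo-6-fluorohex-1-yne

Counting along the main chain through the multiple bond gives 6 carbons: the parent is hexane.
The chain contains a C≡C triple bond, so the unsaturation ending is -yne.
Choose the numbering such that numbering from this end puts the triple bond at C-1 rather than C-5.
That gives the triple bond between C-1 and C-2; a bromo group at C-3; a fluoro group at C-6.
Prefixes are listed alphabetically: bromo, fluoro.
Assembling the pieces gives 3-bromo-6-fluorohex-1-yne.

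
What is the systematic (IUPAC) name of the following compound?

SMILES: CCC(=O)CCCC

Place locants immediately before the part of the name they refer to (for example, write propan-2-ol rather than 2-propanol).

The longest carbon chain that includes the carbonyl has 7 carbons, so the parent hydride is heptane.
The highest-priority functional group is a ketone (C=O on an internal carbon), so the name ends in -one.
Number the chain so that numbering from this end puts the carbonyl group at C-3 rather than C-5.
With this numbering: the carbonyl at C-3.
The name is heptan-3-one.

heptan-3-one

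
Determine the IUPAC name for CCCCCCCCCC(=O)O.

decanoic acid

Counting along the main chain through the –COOH group gives 10 carbons: the parent is decane.
The principal characteristic group is a carboxylic acid (terminal –COOH), named with the suffix -oic acid.
The numbering direction is chosen so that the carboxylic acid carbon is C-1 by definition.
Putting it together: decanoic acid.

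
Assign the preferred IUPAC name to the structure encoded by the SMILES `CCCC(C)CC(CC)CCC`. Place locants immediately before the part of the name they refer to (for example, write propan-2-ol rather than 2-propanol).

The longest carbon chain is 9 atoms: the parent is nonane.
The numbering direction is chosen so that the locant sets are identical either way, so the alphabetically earlier ethyl substituent takes the lower locant (4 rather than 6).
With this numbering: an ethyl group at C-4; a methyl group at C-6.
Substituent prefixes are cited in alphabetical order (multiplying prefixes like di-/tri- are ignored for ordering).
Putting it together: 4-ethyl-6-methylnonane.

4-ethyl-6-methylnonane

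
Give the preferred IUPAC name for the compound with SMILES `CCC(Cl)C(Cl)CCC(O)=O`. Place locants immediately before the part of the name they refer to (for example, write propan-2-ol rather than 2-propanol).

4,5-dichloroheptanoic acid

The longest carbon chain that includes the –COOH group has 7 carbons, so the parent hydride is heptane.
The highest-priority functional group is a carboxylic acid (terminal –COOH), so the name ends in -oic acid.
The numbering direction is chosen so that the carboxylic acid carbon is C-1 by definition.
With this numbering: chloro groups at C-4 and C-5.
Assembling the pieces gives 4,5-dichloroheptanoic acid.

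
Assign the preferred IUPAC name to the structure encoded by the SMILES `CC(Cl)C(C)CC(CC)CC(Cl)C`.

2,7-dichloro-5-ethyl-3-methyloctane

The longest continuous carbon chain has 8 atoms, so the parent hydride is octane.
Choose the numbering such that the substituent locant set {2,3,5,7} is lower than {2,4,6,7} at the first point of difference.
That gives chloro groups at C-2 and C-7; an ethyl group at C-5; a methyl group at C-3.
The substituents are ordered alphabetically, ignoring any di-/tri- multipliers.
The name is 2,7-dichloro-5-ethyl-3-methyloctane.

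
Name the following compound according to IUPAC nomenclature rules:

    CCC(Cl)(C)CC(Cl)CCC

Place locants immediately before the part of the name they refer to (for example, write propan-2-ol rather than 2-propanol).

The parent chain contains 8 carbons (octane).
Number the chain so that the substituent locant set {3,3,5} is lower than {4,6,6} at the first point of difference.
That gives chloro groups at C-3 and C-5; a methyl group at C-3.
The substituents are ordered alphabetically, ignoring any di-/tri- multipliers.
The name is 3,5-dichloro-3-methyloctane.

3,5-dichloro-3-methyloctane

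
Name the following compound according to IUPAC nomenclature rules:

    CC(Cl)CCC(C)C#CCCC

The longest chain bearing the multiple bond is 10 carbons long (decane).
The chain contains a C≡C triple bond, so the unsaturation ending is -yne.
The numbering direction is chosen so that numbering from this end puts the triple bond at C-4 rather than C-6.
With this numbering: the triple bond between C-4 and C-5; a chloro group at C-9; a methyl group at C-6.
The substituents are ordered alphabetically, ignoring any di-/tri- multipliers.
The name is 9-chloro-6-methyldec-4-yne.

9-chloro-6-methyldec-4-yne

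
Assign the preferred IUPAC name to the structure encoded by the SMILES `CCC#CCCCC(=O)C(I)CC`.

3-iodoundec-8-yn-4-one

The longest chain bearing the carbonyl and the multiple bond is 11 carbons long (undecane).
A ketone (C=O on an internal carbon) is the principal characteristic group, giving the suffix -one.
There is one C≡C triple bond, indicated by the ending -yne.
The numbering direction is chosen so that numbering from this end puts the carbonyl group at C-4 rather than C-8.
That gives the carbonyl at C-4; the triple bond between C-8 and C-9; an iodo group at C-3.
Assembling the pieces gives 3-iodoundec-8-yn-4-one.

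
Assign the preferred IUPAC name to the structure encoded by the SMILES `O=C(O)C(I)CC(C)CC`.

Counting along the main chain through the –COOH group gives 6 carbons: the parent is hexane.
The highest-priority functional group is a carboxylic acid (terminal –COOH), so the name ends in -oic acid.
Choose the numbering such that the carboxylic acid carbon is C-1 by definition.
This places an iodo group at C-2; a methyl group at C-4.
Prefixes are listed alphabetically: iodo, methyl.
Putting it together: 2-iodo-4-methylhexanoic acid.

2-iodo-4-methylhexanoic acid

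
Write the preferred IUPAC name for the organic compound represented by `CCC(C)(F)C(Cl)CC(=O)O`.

The longest carbon chain that includes the –COOH group has 6 carbons, so the parent hydride is hexane.
A carboxylic acid (terminal –COOH) is the principal characteristic group, giving the suffix -oic acid.
Number the chain so that the carboxylic acid carbon is C-1 by definition.
This places a chloro group at C-3; a fluoro group at C-4; a methyl group at C-4.
The substituents are ordered alphabetically, ignoring any di-/tri- multipliers.
The name is 3-chloro-4-fluoro-4-methylhexanoic acid.

3-chloro-4-fluoro-4-methylhexanoic acid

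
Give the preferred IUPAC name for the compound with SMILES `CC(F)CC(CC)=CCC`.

4-ethyl-6-fluorohept-3-ene

The longest chain bearing the multiple bond is 7 carbons long (heptane).
The chain contains a C=C double bond, so the unsaturation ending is -ene.
Number the chain so that numbering from this end puts the double bond at C-3 rather than C-4.
With this numbering: the double bond between C-3 and C-4; an ethyl group at C-4; a fluoro group at C-6.
The substituents are ordered alphabetically, ignoring any di-/tri- multipliers.
The name is 4-ethyl-6-fluorohept-3-ene.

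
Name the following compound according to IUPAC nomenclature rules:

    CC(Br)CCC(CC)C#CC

7-bromo-4-ethyloct-2-yne

The longest carbon chain that includes the multiple bond has 8 carbons, so the parent hydride is octane.
The chain contains a C≡C triple bond, so the unsaturation ending is -yne.
The numbering direction is chosen so that numbering from this end puts the triple bond at C-2 rather than C-6.
That gives the triple bond between C-2 and C-3; a bromo group at C-7; an ethyl group at C-4.
Prefixes are listed alphabetically: bromo, ethyl.
Putting it together: 7-bromo-4-ethyloct-2-yne.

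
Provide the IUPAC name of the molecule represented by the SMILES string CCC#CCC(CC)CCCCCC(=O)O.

7-ethyldodec-9-ynoic acid

The longest chain bearing the –COOH group and the multiple bond is 12 carbons long (dodecane).
A carboxylic acid (terminal –COOH) is the principal characteristic group, giving the suffix -oic acid.
A C≡C triple bond in the chain gives the infix -yne-.
The numbering direction is chosen so that the carboxylic acid carbon is C-1 by definition.
This places the triple bond between C-9 and C-10; an ethyl group at C-7.
Assembling the pieces gives 7-ethyldodec-9-ynoic acid.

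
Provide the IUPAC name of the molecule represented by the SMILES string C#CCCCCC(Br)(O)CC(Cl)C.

4-bromo-2-chlorodec-9-yn-4-ol

The longest carbon chain that includes the –OH group and the multiple bond has 10 carbons, so the parent hydride is decane.
The highest-priority functional group is an alcohol (–OH), so the name ends in -ol.
A C≡C triple bond in the chain gives the infix -yne-.
Number the chain so that numbering from this end puts the hydroxyl group at C-4 rather than C-7.
This places the hydroxyl at C-4; the triple bond between C-9 and C-10; a bromo group at C-4; a chloro group at C-2.
The substituents are ordered alphabetically, ignoring any di-/tri- multipliers.
The name is 4-bromo-2-chlorodec-9-yn-4-ol.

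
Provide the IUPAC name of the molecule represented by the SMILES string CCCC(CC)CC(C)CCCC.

The longest carbon chain is 10 atoms: the parent is decane.
Choose the numbering such that the substituent locant set {4,6} is lower than {5,7} at the first point of difference.
This places an ethyl group at C-4; a methyl group at C-6.
Prefixes are listed alphabetically: ethyl, methyl.
Putting it together: 4-ethyl-6-methyldecane.

4-ethyl-6-methyldecane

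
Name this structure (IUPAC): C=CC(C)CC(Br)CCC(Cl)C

5-bromo-8-chloro-3-methylnon-1-ene

Counting along the main chain through the multiple bond gives 9 carbons: the parent is nonane.
There is one C=C double bond, indicated by the ending -ene.
Choose the numbering such that numbering from this end puts the double bond at C-1 rather than C-8.
This places the double bond between C-1 and C-2; a bromo group at C-5; a chloro group at C-8; a methyl group at C-3.
Substituent prefixes are cited in alphabetical order (multiplying prefixes like di-/tri- are ignored for ordering).
Assembling the pieces gives 5-bromo-8-chloro-3-methylnon-1-ene.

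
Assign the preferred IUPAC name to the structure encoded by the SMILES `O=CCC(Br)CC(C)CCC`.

Counting along the main chain through the –CHO group gives 8 carbons: the parent is octane.
The principal characteristic group is an aldehyde (terminal –CHO), named with the suffix -al.
The numbering direction is chosen so that the aldehyde carbon is C-1 by definition.
This places a bromo group at C-3; a methyl group at C-5.
Substituent prefixes are cited in alphabetical order (multiplying prefixes like di-/tri- are ignored for ordering).
Assembling the pieces gives 3-bromo-5-methyloctanal.

3-bromo-5-methyloctanal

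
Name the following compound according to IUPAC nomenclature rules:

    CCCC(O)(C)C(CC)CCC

Counting along the main chain through the –OH group gives 8 carbons: the parent is octane.
The highest-priority functional group is an alcohol (–OH), so the name ends in -ol.
The numbering direction is chosen so that numbering from this end puts the hydroxyl group at C-4 rather than C-5.
This places the hydroxyl at C-4; an ethyl group at C-5; a methyl group at C-4.
Prefixes are listed alphabetically: ethyl, methyl.
The name is 5-ethyl-4-methyloctan-4-ol.

5-ethyl-4-methyloctan-4-ol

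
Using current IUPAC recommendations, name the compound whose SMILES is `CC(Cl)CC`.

2-chlorobutane

The parent chain contains 4 carbons (butane).
The numbering direction is chosen so that the substituent locant set {2} is lower than {3} at the first point of difference.
This places a chloro group at C-2.
Assembling the pieces gives 2-chlorobutane.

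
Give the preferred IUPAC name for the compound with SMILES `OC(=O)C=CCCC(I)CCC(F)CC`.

Counting along the main chain through the –COOH group and the multiple bond gives 11 carbons: the parent is undecane.
The principal characteristic group is a carboxylic acid (terminal –COOH), named with the suffix -oic acid.
There is one C=C double bond, indicated by the ending -ene.
Number the chain so that the carboxylic acid carbon is C-1 by definition.
That gives the double bond between C-2 and C-3; a fluoro group at C-9; an iodo group at C-6.
Prefixes are listed alphabetically: fluoro, iodo.
Putting it together: 9-fluoro-6-iodoundec-2-enoic acid.

9-fluoro-6-iodoundec-2-enoic acid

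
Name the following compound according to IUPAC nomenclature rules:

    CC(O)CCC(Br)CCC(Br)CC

The longest carbon chain that includes the –OH group has 10 carbons, so the parent hydride is decane.
The principal characteristic group is an alcohol (–OH), named with the suffix -ol.
Choose the numbering such that numbering from this end puts the hydroxyl group at C-2 rather than C-9.
With this numbering: the hydroxyl at C-2; bromo groups at C-5 and C-8.
Putting it together: 5,8-dibromodecan-2-ol.

5,8-dibromodecan-2-ol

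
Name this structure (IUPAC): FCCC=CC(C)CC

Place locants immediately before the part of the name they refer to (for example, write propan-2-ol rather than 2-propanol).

The longest carbon chain that includes the multiple bond has 7 carbons, so the parent hydride is heptane.
A C=C double bond in the chain gives the infix -ene-.
Number the chain so that numbering from this end puts the double bond at C-3 rather than C-4.
With this numbering: the double bond between C-3 and C-4; a fluoro group at C-1; a methyl group at C-5.
Substituent prefixes are cited in alphabetical order (multiplying prefixes like di-/tri- are ignored for ordering).
Putting it together: 1-fluoro-5-methylhept-3-ene.

1-fluoro-5-methylhept-3-ene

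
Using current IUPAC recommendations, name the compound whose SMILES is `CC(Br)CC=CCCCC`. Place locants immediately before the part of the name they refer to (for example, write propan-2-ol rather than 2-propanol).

2-bromonon-4-ene

The longest chain bearing the multiple bond is 9 carbons long (nonane).
There is one C=C double bond, indicated by the ending -ene.
The numbering direction is chosen so that numbering from this end puts the double bond at C-4 rather than C-5.
This places the double bond between C-4 and C-5; a bromo group at C-2.
Assembling the pieces gives 2-bromonon-4-ene.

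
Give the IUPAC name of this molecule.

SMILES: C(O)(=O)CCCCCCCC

nonanoic acid

The longest carbon chain that includes the –COOH group has 9 carbons, so the parent hydride is nonane.
The highest-priority functional group is a carboxylic acid (terminal –COOH), so the name ends in -oic acid.
The numbering direction is chosen so that the carboxylic acid carbon is C-1 by definition.
Putting it together: nonanoic acid.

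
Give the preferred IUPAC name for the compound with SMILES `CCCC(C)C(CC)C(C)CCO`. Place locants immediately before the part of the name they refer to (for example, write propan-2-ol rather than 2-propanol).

4-ethyl-3,5-dimethyloctan-1-ol

Counting along the main chain through the –OH group gives 8 carbons: the parent is octane.
The principal characteristic group is an alcohol (–OH), named with the suffix -ol.
Number the chain so that numbering from this end puts the hydroxyl group at C-1 rather than C-8.
This places the hydroxyl at C-1; an ethyl group at C-4; methyl groups at C-3 and C-5.
The substituents are ordered alphabetically, ignoring any di-/tri- multipliers.
The name is 4-ethyl-3,5-dimethyloctan-1-ol.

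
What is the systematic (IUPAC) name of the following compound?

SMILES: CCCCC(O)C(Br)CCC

The longest chain bearing the –OH group is 9 carbons long (nonane).
An alcohol (–OH) is the principal characteristic group, giving the suffix -ol.
Number the chain so that the substituent locant set {4} is lower than {6} at the first point of difference.
This places the hydroxyl at C-5; a bromo group at C-4.
Assembling the pieces gives 4-bromononan-5-ol.

4-bromononan-5-ol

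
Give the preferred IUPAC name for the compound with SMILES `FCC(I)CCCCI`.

1-fluoro-2,6-diiodohexane

The parent chain contains 6 carbons (hexane).
The numbering direction is chosen so that the substituent locant set {1,2,6} is lower than {1,5,6} at the first point of difference.
With this numbering: a fluoro group at C-1; iodo groups at C-2 and C-6.
The substituents are ordered alphabetically, ignoring any di-/tri- multipliers.
Putting it together: 1-fluoro-2,6-diiodohexane.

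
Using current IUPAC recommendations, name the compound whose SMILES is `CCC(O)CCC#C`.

hept-6-yn-3-ol

The longest chain bearing the –OH group and the multiple bond is 7 carbons long (heptane).
The highest-priority functional group is an alcohol (–OH), so the name ends in -ol.
A C≡C triple bond in the chain gives the infix -yne-.
Number the chain so that numbering from this end puts the hydroxyl group at C-3 rather than C-5.
That gives the hydroxyl at C-3; the triple bond between C-6 and C-7.
Putting it together: hept-6-yn-3-ol.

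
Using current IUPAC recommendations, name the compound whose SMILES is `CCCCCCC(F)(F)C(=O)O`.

The longest chain bearing the –COOH group is 8 carbons long (octane).
A carboxylic acid (terminal –COOH) is the principal characteristic group, giving the suffix -oic acid.
The numbering direction is chosen so that the carboxylic acid carbon is C-1 by definition.
This places two fluoro groups at C-2.
Putting it together: 2,2-difluorooctanoic acid.

2,2-difluorooctanoic acid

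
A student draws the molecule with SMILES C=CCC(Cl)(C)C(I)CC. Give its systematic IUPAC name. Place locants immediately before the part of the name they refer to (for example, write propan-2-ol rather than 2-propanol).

4-chloro-5-iodo-4-methylhept-1-ene

The longest carbon chain that includes the multiple bond has 7 carbons, so the parent hydride is heptane.
A C=C double bond in the chain gives the infix -ene-.
The numbering direction is chosen so that numbering from this end puts the double bond at C-1 rather than C-6.
This places the double bond between C-1 and C-2; a chloro group at C-4; an iodo group at C-5; a methyl group at C-4.
Substituent prefixes are cited in alphabetical order (multiplying prefixes like di-/tri- are ignored for ordering).
The name is 4-chloro-5-iodo-4-methylhept-1-ene.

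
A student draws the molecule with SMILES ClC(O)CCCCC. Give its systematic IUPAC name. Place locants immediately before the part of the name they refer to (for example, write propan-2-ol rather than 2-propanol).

1-chlorohexan-1-ol

Counting along the main chain through the –OH group gives 6 carbons: the parent is hexane.
The principal characteristic group is an alcohol (–OH), named with the suffix -ol.
Choose the numbering such that numbering from this end puts the hydroxyl group at C-1 rather than C-6.
With this numbering: the hydroxyl at C-1; a chloro group at C-1.
Assembling the pieces gives 1-chlorohexan-1-ol.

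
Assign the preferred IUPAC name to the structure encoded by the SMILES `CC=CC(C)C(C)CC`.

4,5-dimethylhept-2-ene

The longest chain bearing the multiple bond is 7 carbons long (heptane).
There is one C=C double bond, indicated by the ending -ene.
The numbering direction is chosen so that numbering from this end puts the double bond at C-2 rather than C-5.
That gives the double bond between C-2 and C-3; methyl groups at C-4 and C-5.
Putting it together: 4,5-dimethylhept-2-ene.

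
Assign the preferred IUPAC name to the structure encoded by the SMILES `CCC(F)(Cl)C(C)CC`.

The longest continuous carbon chain has 6 atoms, so the parent hydride is hexane.
Number the chain so that the substituent locant set {3,3,4} is lower than {3,4,4} at the first point of difference.
This places a chloro group at C-3; a fluoro group at C-3; a methyl group at C-4.
The substituents are ordered alphabetically, ignoring any di-/tri- multipliers.
Putting it together: 3-chloro-3-fluoro-4-methylhexane.

3-chloro-3-fluoro-4-methylhexane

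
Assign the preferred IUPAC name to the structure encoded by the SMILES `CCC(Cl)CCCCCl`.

1,5-dichloroheptane

The parent chain contains 7 carbons (heptane).
Number the chain so that the substituent locant set {1,5} is lower than {3,7} at the first point of difference.
That gives chloro groups at C-1 and C-5.
Assembling the pieces gives 1,5-dichloroheptane.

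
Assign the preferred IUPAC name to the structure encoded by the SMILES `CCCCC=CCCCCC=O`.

undec-6-enal

Counting along the main chain through the –CHO group and the multiple bond gives 11 carbons: the parent is undecane.
The highest-priority functional group is an aldehyde (terminal –CHO), so the name ends in -al.
A C=C double bond in the chain gives the infix -ene-.
Choose the numbering such that the aldehyde carbon is C-1 by definition.
With this numbering: the double bond between C-6 and C-7.
Putting it together: undec-6-enal.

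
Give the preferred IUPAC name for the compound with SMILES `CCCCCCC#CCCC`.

undec-4-yne

Counting along the main chain through the multiple bond gives 11 carbons: the parent is undecane.
A C≡C triple bond in the chain gives the infix -yne-.
Choose the numbering such that numbering from this end puts the triple bond at C-4 rather than C-7.
With this numbering: the triple bond between C-4 and C-5.
Assembling the pieces gives undec-4-yne.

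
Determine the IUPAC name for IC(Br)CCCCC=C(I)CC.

9-bromo-3,9-diiodonon-3-ene

The longest carbon chain that includes the multiple bond has 9 carbons, so the parent hydride is nonane.
The chain contains a C=C double bond, so the unsaturation ending is -ene.
Number the chain so that numbering from this end puts the double bond at C-3 rather than C-6.
This places the double bond between C-3 and C-4; a bromo group at C-9; iodo groups at C-3 and C-9.
Substituent prefixes are cited in alphabetical order (multiplying prefixes like di-/tri- are ignored for ordering).
Assembling the pieces gives 9-bromo-3,9-diiodonon-3-ene.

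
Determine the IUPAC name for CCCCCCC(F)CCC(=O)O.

4-fluorodecanoic acid

Counting along the main chain through the –COOH group gives 10 carbons: the parent is decane.
The principal characteristic group is a carboxylic acid (terminal –COOH), named with the suffix -oic acid.
Number the chain so that the carboxylic acid carbon is C-1 by definition.
This places a fluoro group at C-4.
Assembling the pieces gives 4-fluorodecanoic acid.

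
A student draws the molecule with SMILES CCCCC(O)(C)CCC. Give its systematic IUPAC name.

The longest carbon chain that includes the –OH group has 8 carbons, so the parent hydride is octane.
The principal characteristic group is an alcohol (–OH), named with the suffix -ol.
Choose the numbering such that numbering from this end puts the hydroxyl group at C-4 rather than C-5.
That gives the hydroxyl at C-4; a methyl group at C-4.
Putting it together: 4-methyloctan-4-ol.

4-methyloctan-4-ol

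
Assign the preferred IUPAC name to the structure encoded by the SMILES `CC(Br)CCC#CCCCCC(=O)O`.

10-bromoundec-6-ynoic acid

The longest chain bearing the –COOH group and the multiple bond is 11 carbons long (undecane).
The principal characteristic group is a carboxylic acid (terminal –COOH), named with the suffix -oic acid.
The chain contains a C≡C triple bond, so the unsaturation ending is -yne.
Choose the numbering such that the carboxylic acid carbon is C-1 by definition.
This places the triple bond between C-6 and C-7; a bromo group at C-10.
Putting it together: 10-bromoundec-6-ynoic acid.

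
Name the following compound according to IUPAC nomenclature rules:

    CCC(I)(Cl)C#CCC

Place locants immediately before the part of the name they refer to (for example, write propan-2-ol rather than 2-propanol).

The longest carbon chain that includes the multiple bond has 7 carbons, so the parent hydride is heptane.
A C≡C triple bond in the chain gives the infix -yne-.
Choose the numbering such that numbering from this end puts the triple bond at C-3 rather than C-4.
This places the triple bond between C-3 and C-4; a chloro group at C-5; an iodo group at C-5.
Substituent prefixes are cited in alphabetical order (multiplying prefixes like di-/tri- are ignored for ordering).
Assembling the pieces gives 5-chloro-5-iodohept-3-yne.

5-chloro-5-iodohept-3-yne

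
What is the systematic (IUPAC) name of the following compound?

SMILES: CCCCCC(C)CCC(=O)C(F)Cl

1-chloro-1-fluoro-5-methyldecan-2-one

The longest chain bearing the carbonyl is 10 carbons long (decane).
The highest-priority functional group is a ketone (C=O on an internal carbon), so the name ends in -one.
Number the chain so that numbering from this end puts the carbonyl group at C-2 rather than C-9.
With this numbering: the carbonyl at C-2; a chloro group at C-1; a fluoro group at C-1; a methyl group at C-5.
Prefixes are listed alphabetically: chloro, fluoro, methyl.
Assembling the pieces gives 1-chloro-1-fluoro-5-methyldecan-2-one.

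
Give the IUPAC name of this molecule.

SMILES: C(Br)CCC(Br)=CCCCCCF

The longest carbon chain that includes the multiple bond has 10 carbons, so the parent hydride is decane.
The chain contains a C=C double bond, so the unsaturation ending is -ene.
Choose the numbering such that numbering from this end puts the double bond at C-4 rather than C-6.
With this numbering: the double bond between C-4 and C-5; bromo groups at C-1 and C-4; a fluoro group at C-10.
Prefixes are listed alphabetically: bromo, fluoro.
The name is 1,4-dibromo-10-fluorodec-4-ene.

1,4-dibromo-10-fluorodec-4-ene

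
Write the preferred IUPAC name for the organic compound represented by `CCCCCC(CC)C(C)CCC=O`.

The longest chain bearing the –CHO group is 10 carbons long (decane).
The principal characteristic group is an aldehyde (terminal –CHO), named with the suffix -al.
Choose the numbering such that the aldehyde carbon is C-1 by definition.
This places an ethyl group at C-5; a methyl group at C-4.
The substituents are ordered alphabetically, ignoring any di-/tri- multipliers.
Putting it together: 5-ethyl-4-methyldecanal.

5-ethyl-4-methyldecanal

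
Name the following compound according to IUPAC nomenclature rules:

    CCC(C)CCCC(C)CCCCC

The longest continuous carbon chain has 12 atoms, so the parent hydride is dodecane.
Choose the numbering such that the substituent locant set {3,7} is lower than {6,10} at the first point of difference.
This places methyl groups at C-3 and C-7.
Putting it together: 3,7-dimethyldodecane.

3,7-dimethyldodecane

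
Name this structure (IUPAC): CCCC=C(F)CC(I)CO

4-fluoro-2-iodooct-4-en-1-ol

The longest chain bearing the –OH group and the multiple bond is 8 carbons long (octane).
The highest-priority functional group is an alcohol (–OH), so the name ends in -ol.
There is one C=C double bond, indicated by the ending -ene.
Number the chain so that numbering from this end puts the hydroxyl group at C-1 rather than C-8.
That gives the hydroxyl at C-1; the double bond between C-4 and C-5; a fluoro group at C-4; an iodo group at C-2.
Substituent prefixes are cited in alphabetical order (multiplying prefixes like di-/tri- are ignored for ordering).
The name is 4-fluoro-2-iodooct-4-en-1-ol.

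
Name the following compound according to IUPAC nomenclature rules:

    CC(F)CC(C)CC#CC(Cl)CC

Counting along the main chain through the multiple bond gives 10 carbons: the parent is decane.
The chain contains a C≡C triple bond, so the unsaturation ending is -yne.
Choose the numbering such that numbering from this end puts the triple bond at C-4 rather than C-6.
This places the triple bond between C-4 and C-5; a chloro group at C-3; a fluoro group at C-9; a methyl group at C-7.
Substituent prefixes are cited in alphabetical order (multiplying prefixes like di-/tri- are ignored for ordering).
The name is 3-chloro-9-fluoro-7-methyldec-4-yne.

3-chloro-9-fluoro-7-methyldec-4-yne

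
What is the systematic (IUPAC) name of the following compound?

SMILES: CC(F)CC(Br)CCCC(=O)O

The longest chain bearing the –COOH group is 8 carbons long (octane).
A carboxylic acid (terminal –COOH) is the principal characteristic group, giving the suffix -oic acid.
The numbering direction is chosen so that the carboxylic acid carbon is C-1 by definition.
That gives a bromo group at C-5; a fluoro group at C-7.
Prefixes are listed alphabetically: bromo, fluoro.
The name is 5-bromo-7-fluorooctanoic acid.

5-bromo-7-fluorooctanoic acid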